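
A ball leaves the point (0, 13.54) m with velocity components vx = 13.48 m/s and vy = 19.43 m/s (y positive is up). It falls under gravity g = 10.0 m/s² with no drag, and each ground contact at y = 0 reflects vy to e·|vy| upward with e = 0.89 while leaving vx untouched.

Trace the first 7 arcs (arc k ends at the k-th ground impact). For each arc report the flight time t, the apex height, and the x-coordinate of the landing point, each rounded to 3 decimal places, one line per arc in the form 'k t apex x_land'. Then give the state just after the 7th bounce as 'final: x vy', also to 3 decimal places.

Arc 1: start y=13.540, vy=19.430 → t=4.489, apex=32.416, x_land=60.515, impact vy=-25.462
  bounce: vy ← 0.89·25.462 = 22.661
Arc 2: start y=0.000, vy=22.661 → t=4.532, apex=25.677, x_land=121.610, impact vy=-22.661
  bounce: vy ← 0.89·22.661 = 20.169
Arc 3: start y=0.000, vy=20.169 → t=4.034, apex=20.339, x_land=175.984, impact vy=-20.169
  bounce: vy ← 0.89·20.169 = 17.950
Arc 4: start y=0.000, vy=17.950 → t=3.590, apex=16.110, x_land=224.378, impact vy=-17.950
  bounce: vy ← 0.89·17.950 = 15.976
Arc 5: start y=0.000, vy=15.976 → t=3.195, apex=12.761, x_land=267.448, impact vy=-15.976
  bounce: vy ← 0.89·15.976 = 14.218
Arc 6: start y=0.000, vy=14.218 → t=2.844, apex=10.108, x_land=305.780, impact vy=-14.218
  bounce: vy ← 0.89·14.218 = 12.654
Arc 7: start y=0.000, vy=12.654 → t=2.531, apex=8.007, x_land=339.896, impact vy=-12.654
  bounce: vy ← 0.89·12.654 = 11.262

1 4.489 32.416 60.515
2 4.532 25.677 121.610
3 4.034 20.339 175.984
4 3.590 16.110 224.378
5 3.195 12.761 267.448
6 2.844 10.108 305.780
7 2.531 8.007 339.896
final: 339.896 11.262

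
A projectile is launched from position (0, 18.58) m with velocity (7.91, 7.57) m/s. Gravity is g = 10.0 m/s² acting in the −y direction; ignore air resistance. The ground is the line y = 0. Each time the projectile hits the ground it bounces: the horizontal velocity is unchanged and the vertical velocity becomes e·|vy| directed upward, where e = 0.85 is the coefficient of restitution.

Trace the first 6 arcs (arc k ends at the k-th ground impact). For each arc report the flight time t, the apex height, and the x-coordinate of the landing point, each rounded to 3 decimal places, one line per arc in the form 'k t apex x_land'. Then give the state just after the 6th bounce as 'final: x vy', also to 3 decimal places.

Arc 1: start y=18.580, vy=7.570 → t=2.828, apex=21.445, x_land=22.369, impact vy=-20.710
  bounce: vy ← 0.85·20.710 = 17.604
Arc 2: start y=0.000, vy=17.604 → t=3.521, apex=15.494, x_land=50.218, impact vy=-17.604
  bounce: vy ← 0.85·17.604 = 14.963
Arc 3: start y=0.000, vy=14.963 → t=2.993, apex=11.195, x_land=73.890, impact vy=-14.963
  bounce: vy ← 0.85·14.963 = 12.719
Arc 4: start y=0.000, vy=12.719 → t=2.544, apex=8.088, x_land=94.010, impact vy=-12.719
  bounce: vy ← 0.85·12.719 = 10.811
Arc 5: start y=0.000, vy=10.811 → t=2.162, apex=5.844, x_land=111.113, impact vy=-10.811
  bounce: vy ← 0.85·10.811 = 9.189
Arc 6: start y=0.000, vy=9.189 → t=1.838, apex=4.222, x_land=125.650, impact vy=-9.189
  bounce: vy ← 0.85·9.189 = 7.811

1 2.828 21.445 22.369
2 3.521 15.494 50.218
3 2.993 11.195 73.890
4 2.544 8.088 94.010
5 2.162 5.844 111.113
6 1.838 4.222 125.650
final: 125.650 7.811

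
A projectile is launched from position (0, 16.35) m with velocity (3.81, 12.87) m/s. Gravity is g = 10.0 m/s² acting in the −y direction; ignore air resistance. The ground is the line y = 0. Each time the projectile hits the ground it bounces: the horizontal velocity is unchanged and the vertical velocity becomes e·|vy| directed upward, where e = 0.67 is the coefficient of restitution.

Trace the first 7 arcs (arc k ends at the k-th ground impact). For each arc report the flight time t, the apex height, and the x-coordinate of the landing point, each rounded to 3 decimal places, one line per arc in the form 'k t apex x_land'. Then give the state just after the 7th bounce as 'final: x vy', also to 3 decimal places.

Arc 1: start y=16.350, vy=12.870 → t=3.507, apex=24.632, x_land=13.360, impact vy=-22.195
  bounce: vy ← 0.67·22.195 = 14.871
Arc 2: start y=0.000, vy=14.871 → t=2.974, apex=11.057, x_land=24.692, impact vy=-14.871
  bounce: vy ← 0.67·14.871 = 9.964
Arc 3: start y=0.000, vy=9.964 → t=1.993, apex=4.964, x_land=32.284, impact vy=-9.964
  bounce: vy ← 0.67·9.964 = 6.676
Arc 4: start y=0.000, vy=6.676 → t=1.335, apex=2.228, x_land=37.371, impact vy=-6.676
  bounce: vy ← 0.67·6.676 = 4.473
Arc 5: start y=0.000, vy=4.473 → t=0.895, apex=1.000, x_land=40.779, impact vy=-4.473
  bounce: vy ← 0.67·4.473 = 2.997
Arc 6: start y=0.000, vy=2.997 → t=0.599, apex=0.449, x_land=43.062, impact vy=-2.997
  bounce: vy ← 0.67·2.997 = 2.008
Arc 7: start y=0.000, vy=2.008 → t=0.402, apex=0.202, x_land=44.592, impact vy=-2.008
  bounce: vy ← 0.67·2.008 = 1.345

1 3.507 24.632 13.360
2 2.974 11.057 24.692
3 1.993 4.964 32.284
4 1.335 2.228 37.371
5 0.895 1.000 40.779
6 0.599 0.449 43.062
7 0.402 0.202 44.592
final: 44.592 1.345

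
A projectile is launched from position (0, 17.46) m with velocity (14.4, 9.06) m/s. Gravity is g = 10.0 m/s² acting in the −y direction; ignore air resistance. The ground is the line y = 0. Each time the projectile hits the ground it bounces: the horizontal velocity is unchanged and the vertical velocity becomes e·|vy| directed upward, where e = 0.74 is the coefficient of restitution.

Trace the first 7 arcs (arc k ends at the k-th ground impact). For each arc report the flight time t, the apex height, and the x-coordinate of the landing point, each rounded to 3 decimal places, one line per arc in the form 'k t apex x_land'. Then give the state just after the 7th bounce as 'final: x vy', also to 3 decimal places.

Arc 1: start y=17.460, vy=9.060 → t=2.983, apex=21.564, x_land=42.951, impact vy=-20.767
  bounce: vy ← 0.74·20.767 = 15.368
Arc 2: start y=0.000, vy=15.368 → t=3.074, apex=11.809, x_land=87.211, impact vy=-15.368
  bounce: vy ← 0.74·15.368 = 11.372
Arc 3: start y=0.000, vy=11.372 → t=2.274, apex=6.466, x_land=119.963, impact vy=-11.372
  bounce: vy ← 0.74·11.372 = 8.415
Arc 4: start y=0.000, vy=8.415 → t=1.683, apex=3.541, x_land=144.199, impact vy=-8.415
  bounce: vy ← 0.74·8.415 = 6.227
Arc 5: start y=0.000, vy=6.227 → t=1.245, apex=1.939, x_land=162.134, impact vy=-6.227
  bounce: vy ← 0.74·6.227 = 4.608
Arc 6: start y=0.000, vy=4.608 → t=0.922, apex=1.062, x_land=175.406, impact vy=-4.608
  bounce: vy ← 0.74·4.608 = 3.410
Arc 7: start y=0.000, vy=3.410 → t=0.682, apex=0.581, x_land=185.227, impact vy=-3.410
  bounce: vy ← 0.74·3.410 = 2.524

1 2.983 21.564 42.951
2 3.074 11.809 87.211
3 2.274 6.466 119.963
4 1.683 3.541 144.199
5 1.245 1.939 162.134
6 0.922 1.062 175.406
7 0.682 0.581 185.227
final: 185.227 2.524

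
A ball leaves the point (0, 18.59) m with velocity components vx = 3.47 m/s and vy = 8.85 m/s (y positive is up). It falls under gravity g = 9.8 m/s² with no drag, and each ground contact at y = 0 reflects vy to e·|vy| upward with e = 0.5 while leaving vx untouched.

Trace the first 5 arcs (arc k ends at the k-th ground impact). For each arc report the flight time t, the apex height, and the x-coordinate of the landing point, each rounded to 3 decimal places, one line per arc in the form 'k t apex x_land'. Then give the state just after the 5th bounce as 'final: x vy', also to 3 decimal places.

1 3.050 22.586 10.584
2 2.147 5.647 18.033
3 1.073 1.412 21.758
4 0.537 0.353 23.621
5 0.268 0.088 24.552
final: 24.552 0.658

Arc 1: start y=18.590, vy=8.850 → t=3.050, apex=22.586, x_land=10.584, impact vy=-21.040
  bounce: vy ← 0.5·21.040 = 10.520
Arc 2: start y=0.000, vy=10.520 → t=2.147, apex=5.647, x_land=18.033, impact vy=-10.520
  bounce: vy ← 0.5·10.520 = 5.260
Arc 3: start y=0.000, vy=5.260 → t=1.073, apex=1.412, x_land=21.758, impact vy=-5.260
  bounce: vy ← 0.5·5.260 = 2.630
Arc 4: start y=0.000, vy=2.630 → t=0.537, apex=0.353, x_land=23.621, impact vy=-2.630
  bounce: vy ← 0.5·2.630 = 1.315
Arc 5: start y=0.000, vy=1.315 → t=0.268, apex=0.088, x_land=24.552, impact vy=-1.315
  bounce: vy ← 0.5·1.315 = 0.658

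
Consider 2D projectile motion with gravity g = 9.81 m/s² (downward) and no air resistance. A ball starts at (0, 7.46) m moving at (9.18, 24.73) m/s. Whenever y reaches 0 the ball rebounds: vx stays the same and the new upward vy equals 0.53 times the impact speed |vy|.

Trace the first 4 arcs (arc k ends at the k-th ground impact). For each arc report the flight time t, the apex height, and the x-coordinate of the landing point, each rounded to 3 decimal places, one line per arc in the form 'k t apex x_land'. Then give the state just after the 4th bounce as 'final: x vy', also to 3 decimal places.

1 5.327 38.631 48.904
2 2.975 10.851 76.213
3 1.577 3.048 90.686
4 0.836 0.856 98.357
final: 98.357 2.172

Arc 1: start y=7.460, vy=24.730 → t=5.327, apex=38.631, x_land=48.904, impact vy=-27.531
  bounce: vy ← 0.53·27.531 = 14.591
Arc 2: start y=0.000, vy=14.591 → t=2.975, apex=10.851, x_land=76.213, impact vy=-14.591
  bounce: vy ← 0.53·14.591 = 7.733
Arc 3: start y=0.000, vy=7.733 → t=1.577, apex=3.048, x_land=90.686, impact vy=-7.733
  bounce: vy ← 0.53·7.733 = 4.099
Arc 4: start y=0.000, vy=4.099 → t=0.836, apex=0.856, x_land=98.357, impact vy=-4.099
  bounce: vy ← 0.53·4.099 = 2.172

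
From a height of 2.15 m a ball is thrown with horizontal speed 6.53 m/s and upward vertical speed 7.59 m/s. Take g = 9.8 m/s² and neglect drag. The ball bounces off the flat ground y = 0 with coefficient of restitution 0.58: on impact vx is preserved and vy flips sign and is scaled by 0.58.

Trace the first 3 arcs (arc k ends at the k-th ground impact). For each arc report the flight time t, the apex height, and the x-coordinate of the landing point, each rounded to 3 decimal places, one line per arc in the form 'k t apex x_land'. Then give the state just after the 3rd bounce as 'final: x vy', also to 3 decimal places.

Arc 1: start y=2.150, vy=7.590 → t=1.794, apex=5.089, x_land=11.712, impact vy=-9.987
  bounce: vy ← 0.58·9.987 = 5.793
Arc 2: start y=0.000, vy=5.793 → t=1.182, apex=1.712, x_land=19.432, impact vy=-5.793
  bounce: vy ← 0.58·5.793 = 3.360
Arc 3: start y=0.000, vy=3.360 → t=0.686, apex=0.576, x_land=23.909, impact vy=-3.360
  bounce: vy ← 0.58·3.360 = 1.949

1 1.794 5.089 11.712
2 1.182 1.712 19.432
3 0.686 0.576 23.909
final: 23.909 1.949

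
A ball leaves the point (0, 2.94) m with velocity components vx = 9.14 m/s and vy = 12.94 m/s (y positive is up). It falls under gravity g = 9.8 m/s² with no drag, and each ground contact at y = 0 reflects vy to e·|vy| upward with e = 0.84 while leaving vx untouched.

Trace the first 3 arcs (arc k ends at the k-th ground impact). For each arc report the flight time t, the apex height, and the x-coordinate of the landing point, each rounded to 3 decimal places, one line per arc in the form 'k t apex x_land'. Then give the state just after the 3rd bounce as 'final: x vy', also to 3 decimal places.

Arc 1: start y=2.940, vy=12.940 → t=2.851, apex=11.483, x_land=26.060, impact vy=-15.002
  bounce: vy ← 0.84·15.002 = 12.602
Arc 2: start y=0.000, vy=12.602 → t=2.572, apex=8.102, x_land=49.567, impact vy=-12.602
  bounce: vy ← 0.84·12.602 = 10.586
Arc 3: start y=0.000, vy=10.586 → t=2.160, apex=5.717, x_land=69.312, impact vy=-10.586
  bounce: vy ← 0.84·10.586 = 8.892

1 2.851 11.483 26.060
2 2.572 8.102 49.567
3 2.160 5.717 69.312
final: 69.312 8.892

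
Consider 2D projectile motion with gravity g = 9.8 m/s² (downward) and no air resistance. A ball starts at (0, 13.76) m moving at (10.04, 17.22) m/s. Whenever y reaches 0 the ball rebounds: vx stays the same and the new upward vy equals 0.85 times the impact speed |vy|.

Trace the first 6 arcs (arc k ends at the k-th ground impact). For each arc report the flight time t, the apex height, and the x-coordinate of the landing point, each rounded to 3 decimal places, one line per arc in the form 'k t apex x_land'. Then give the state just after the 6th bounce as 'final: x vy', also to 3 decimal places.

1 4.185 28.889 42.020
2 4.128 20.872 83.463
3 3.509 15.080 118.689
4 2.982 10.895 148.632
5 2.535 7.872 174.083
6 2.155 5.688 195.717
final: 195.717 8.974

Arc 1: start y=13.760, vy=17.220 → t=4.185, apex=28.889, x_land=42.020, impact vy=-23.795
  bounce: vy ← 0.85·23.795 = 20.226
Arc 2: start y=0.000, vy=20.226 → t=4.128, apex=20.872, x_land=83.463, impact vy=-20.226
  bounce: vy ← 0.85·20.226 = 17.192
Arc 3: start y=0.000, vy=17.192 → t=3.509, apex=15.080, x_land=118.689, impact vy=-17.192
  bounce: vy ← 0.85·17.192 = 14.613
Arc 4: start y=0.000, vy=14.613 → t=2.982, apex=10.895, x_land=148.632, impact vy=-14.613
  bounce: vy ← 0.85·14.613 = 12.421
Arc 5: start y=0.000, vy=12.421 → t=2.535, apex=7.872, x_land=174.083, impact vy=-12.421
  bounce: vy ← 0.85·12.421 = 10.558
Arc 6: start y=0.000, vy=10.558 → t=2.155, apex=5.688, x_land=195.717, impact vy=-10.558
  bounce: vy ← 0.85·10.558 = 8.974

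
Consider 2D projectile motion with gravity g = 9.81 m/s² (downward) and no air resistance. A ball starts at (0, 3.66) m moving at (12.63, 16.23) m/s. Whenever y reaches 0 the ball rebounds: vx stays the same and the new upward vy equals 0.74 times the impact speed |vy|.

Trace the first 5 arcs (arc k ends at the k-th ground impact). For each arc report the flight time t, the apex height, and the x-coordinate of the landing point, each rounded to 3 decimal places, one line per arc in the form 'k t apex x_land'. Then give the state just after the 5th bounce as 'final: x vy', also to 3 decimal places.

1 3.521 17.086 44.468
2 2.762 9.356 79.355
3 2.044 5.123 105.171
4 1.513 2.806 124.275
5 1.119 1.536 138.412
final: 138.412 4.063

Arc 1: start y=3.660, vy=16.230 → t=3.521, apex=17.086, x_land=44.468, impact vy=-18.309
  bounce: vy ← 0.74·18.309 = 13.549
Arc 2: start y=0.000, vy=13.549 → t=2.762, apex=9.356, x_land=79.355, impact vy=-13.549
  bounce: vy ← 0.74·13.549 = 10.026
Arc 3: start y=0.000, vy=10.026 → t=2.044, apex=5.123, x_land=105.171, impact vy=-10.026
  bounce: vy ← 0.74·10.026 = 7.419
Arc 4: start y=0.000, vy=7.419 → t=1.513, apex=2.806, x_land=124.275, impact vy=-7.419
  bounce: vy ← 0.74·7.419 = 5.490
Arc 5: start y=0.000, vy=5.490 → t=1.119, apex=1.536, x_land=138.412, impact vy=-5.490
  bounce: vy ← 0.74·5.490 = 4.063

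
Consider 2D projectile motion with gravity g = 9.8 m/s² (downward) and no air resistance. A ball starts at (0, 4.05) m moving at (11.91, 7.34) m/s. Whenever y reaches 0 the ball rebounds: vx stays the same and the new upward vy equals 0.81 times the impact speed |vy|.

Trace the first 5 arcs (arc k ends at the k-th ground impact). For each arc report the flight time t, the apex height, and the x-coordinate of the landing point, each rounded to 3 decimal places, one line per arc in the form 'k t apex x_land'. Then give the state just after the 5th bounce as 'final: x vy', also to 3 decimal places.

Arc 1: start y=4.050, vy=7.340 → t=1.927, apex=6.799, x_land=22.949, impact vy=-11.544
  bounce: vy ← 0.81·11.544 = 9.350
Arc 2: start y=0.000, vy=9.350 → t=1.908, apex=4.461, x_land=45.676, impact vy=-9.350
  bounce: vy ← 0.81·9.350 = 7.574
Arc 3: start y=0.000, vy=7.574 → t=1.546, apex=2.927, x_land=64.085, impact vy=-7.574
  bounce: vy ← 0.81·7.574 = 6.135
Arc 4: start y=0.000, vy=6.135 → t=1.252, apex=1.920, x_land=78.997, impact vy=-6.135
  bounce: vy ← 0.81·6.135 = 4.969
Arc 5: start y=0.000, vy=4.969 → t=1.014, apex=1.260, x_land=91.075, impact vy=-4.969
  bounce: vy ← 0.81·4.969 = 4.025

1 1.927 6.799 22.949
2 1.908 4.461 45.676
3 1.546 2.927 64.085
4 1.252 1.920 78.997
5 1.014 1.260 91.075
final: 91.075 4.025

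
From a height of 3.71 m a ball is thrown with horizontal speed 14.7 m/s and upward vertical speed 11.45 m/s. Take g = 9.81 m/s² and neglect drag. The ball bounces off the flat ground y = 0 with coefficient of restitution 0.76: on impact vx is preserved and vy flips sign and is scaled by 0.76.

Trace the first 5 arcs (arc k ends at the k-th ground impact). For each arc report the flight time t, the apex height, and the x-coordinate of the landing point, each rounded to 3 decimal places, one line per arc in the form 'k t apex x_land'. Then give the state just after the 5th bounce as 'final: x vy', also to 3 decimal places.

Arc 1: start y=3.710, vy=11.450 → t=2.623, apex=10.392, x_land=38.554, impact vy=-14.279
  bounce: vy ← 0.76·14.279 = 10.852
Arc 2: start y=0.000, vy=10.852 → t=2.212, apex=6.002, x_land=71.077, impact vy=-10.852
  bounce: vy ← 0.76·10.852 = 8.248
Arc 3: start y=0.000, vy=8.248 → t=1.681, apex=3.467, x_land=95.795, impact vy=-8.248
  bounce: vy ← 0.76·8.248 = 6.268
Arc 4: start y=0.000, vy=6.268 → t=1.278, apex=2.003, x_land=114.580, impact vy=-6.268
  bounce: vy ← 0.76·6.268 = 4.764
Arc 5: start y=0.000, vy=4.764 → t=0.971, apex=1.157, x_land=128.857, impact vy=-4.764
  bounce: vy ← 0.76·4.764 = 3.621

1 2.623 10.392 38.554
2 2.212 6.002 71.077
3 1.681 3.467 95.795
4 1.278 2.003 114.580
5 0.971 1.157 128.857
final: 128.857 3.621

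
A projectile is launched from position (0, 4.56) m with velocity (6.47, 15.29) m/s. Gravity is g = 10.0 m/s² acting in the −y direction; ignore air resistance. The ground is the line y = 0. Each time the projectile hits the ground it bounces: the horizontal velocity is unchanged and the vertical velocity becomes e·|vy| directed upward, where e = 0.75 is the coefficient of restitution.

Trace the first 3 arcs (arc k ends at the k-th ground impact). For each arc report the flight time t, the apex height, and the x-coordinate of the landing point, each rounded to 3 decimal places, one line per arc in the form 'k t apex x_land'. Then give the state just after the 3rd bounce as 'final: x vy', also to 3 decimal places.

1 3.332 16.249 21.556
2 2.704 9.140 39.052
3 2.028 5.141 52.173
final: 52.173 7.605

Arc 1: start y=4.560, vy=15.290 → t=3.332, apex=16.249, x_land=21.556, impact vy=-18.027
  bounce: vy ← 0.75·18.027 = 13.520
Arc 2: start y=0.000, vy=13.520 → t=2.704, apex=9.140, x_land=39.052, impact vy=-13.520
  bounce: vy ← 0.75·13.520 = 10.140
Arc 3: start y=0.000, vy=10.140 → t=2.028, apex=5.141, x_land=52.173, impact vy=-10.140
  bounce: vy ← 0.75·10.140 = 7.605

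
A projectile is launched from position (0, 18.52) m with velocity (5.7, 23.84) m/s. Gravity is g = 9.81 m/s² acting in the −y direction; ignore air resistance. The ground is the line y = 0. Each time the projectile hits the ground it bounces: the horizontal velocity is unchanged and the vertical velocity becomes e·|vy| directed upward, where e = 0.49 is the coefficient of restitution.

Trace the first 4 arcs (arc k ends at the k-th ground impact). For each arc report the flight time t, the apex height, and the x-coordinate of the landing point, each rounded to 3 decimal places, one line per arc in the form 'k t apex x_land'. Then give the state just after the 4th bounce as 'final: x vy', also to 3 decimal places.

Arc 1: start y=18.520, vy=23.840 → t=5.542, apex=47.488, x_land=31.588, impact vy=-30.524
  bounce: vy ← 0.49·30.524 = 14.957
Arc 2: start y=0.000, vy=14.957 → t=3.049, apex=11.402, x_land=48.968, impact vy=-14.957
  bounce: vy ← 0.49·14.957 = 7.329
Arc 3: start y=0.000, vy=7.329 → t=1.494, apex=2.738, x_land=57.485, impact vy=-7.329
  bounce: vy ← 0.49·7.329 = 3.591
Arc 4: start y=0.000, vy=3.591 → t=0.732, apex=0.657, x_land=61.658, impact vy=-3.591
  bounce: vy ← 0.49·3.591 = 1.760

1 5.542 47.488 31.588
2 3.049 11.402 48.968
3 1.494 2.738 57.485
4 0.732 0.657 61.658
final: 61.658 1.760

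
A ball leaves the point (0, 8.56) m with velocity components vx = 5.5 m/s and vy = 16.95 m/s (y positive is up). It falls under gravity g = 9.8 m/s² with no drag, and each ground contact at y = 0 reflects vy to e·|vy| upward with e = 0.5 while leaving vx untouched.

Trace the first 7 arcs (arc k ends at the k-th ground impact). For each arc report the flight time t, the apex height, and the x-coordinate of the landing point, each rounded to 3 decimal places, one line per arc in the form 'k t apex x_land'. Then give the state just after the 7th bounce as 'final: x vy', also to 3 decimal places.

1 3.906 23.218 21.485
2 2.177 5.805 33.457
3 1.088 1.451 39.444
4 0.544 0.363 42.437
5 0.272 0.091 43.933
6 0.136 0.023 44.682
7 0.068 0.006 45.056
final: 45.056 0.167

Arc 1: start y=8.560, vy=16.950 → t=3.906, apex=23.218, x_land=21.485, impact vy=-21.333
  bounce: vy ← 0.5·21.333 = 10.666
Arc 2: start y=0.000, vy=10.666 → t=2.177, apex=5.805, x_land=33.457, impact vy=-10.666
  bounce: vy ← 0.5·10.666 = 5.333
Arc 3: start y=0.000, vy=5.333 → t=1.088, apex=1.451, x_land=39.444, impact vy=-5.333
  bounce: vy ← 0.5·5.333 = 2.667
Arc 4: start y=0.000, vy=2.667 → t=0.544, apex=0.363, x_land=42.437, impact vy=-2.667
  bounce: vy ← 0.5·2.667 = 1.333
Arc 5: start y=0.000, vy=1.333 → t=0.272, apex=0.091, x_land=43.933, impact vy=-1.333
  bounce: vy ← 0.5·1.333 = 0.667
Arc 6: start y=0.000, vy=0.667 → t=0.136, apex=0.023, x_land=44.682, impact vy=-0.667
  bounce: vy ← 0.5·0.667 = 0.333
Arc 7: start y=0.000, vy=0.333 → t=0.068, apex=0.006, x_land=45.056, impact vy=-0.333
  bounce: vy ← 0.5·0.333 = 0.167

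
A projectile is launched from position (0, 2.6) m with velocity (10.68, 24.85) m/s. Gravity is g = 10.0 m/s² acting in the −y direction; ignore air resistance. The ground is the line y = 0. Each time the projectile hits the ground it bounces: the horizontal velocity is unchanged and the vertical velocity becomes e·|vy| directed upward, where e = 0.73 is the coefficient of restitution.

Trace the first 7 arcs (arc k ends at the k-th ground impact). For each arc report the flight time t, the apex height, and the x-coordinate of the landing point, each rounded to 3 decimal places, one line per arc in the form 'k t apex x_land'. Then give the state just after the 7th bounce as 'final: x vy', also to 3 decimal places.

1 5.073 33.476 54.174
2 3.778 17.839 94.521
3 2.758 9.507 123.974
4 2.013 5.066 145.475
5 1.470 2.700 161.170
6 1.073 1.439 172.628
7 0.783 0.767 180.992
final: 180.992 2.859

Arc 1: start y=2.600, vy=24.850 → t=5.073, apex=33.476, x_land=54.174, impact vy=-25.875
  bounce: vy ← 0.73·25.875 = 18.889
Arc 2: start y=0.000, vy=18.889 → t=3.778, apex=17.839, x_land=94.521, impact vy=-18.889
  bounce: vy ← 0.73·18.889 = 13.789
Arc 3: start y=0.000, vy=13.789 → t=2.758, apex=9.507, x_land=123.974, impact vy=-13.789
  bounce: vy ← 0.73·13.789 = 10.066
Arc 4: start y=0.000, vy=10.066 → t=2.013, apex=5.066, x_land=145.475, impact vy=-10.066
  bounce: vy ← 0.73·10.066 = 7.348
Arc 5: start y=0.000, vy=7.348 → t=1.470, apex=2.700, x_land=161.170, impact vy=-7.348
  bounce: vy ← 0.73·7.348 = 5.364
Arc 6: start y=0.000, vy=5.364 → t=1.073, apex=1.439, x_land=172.628, impact vy=-5.364
  bounce: vy ← 0.73·5.364 = 3.916
Arc 7: start y=0.000, vy=3.916 → t=0.783, apex=0.767, x_land=180.992, impact vy=-3.916
  bounce: vy ← 0.73·3.916 = 2.859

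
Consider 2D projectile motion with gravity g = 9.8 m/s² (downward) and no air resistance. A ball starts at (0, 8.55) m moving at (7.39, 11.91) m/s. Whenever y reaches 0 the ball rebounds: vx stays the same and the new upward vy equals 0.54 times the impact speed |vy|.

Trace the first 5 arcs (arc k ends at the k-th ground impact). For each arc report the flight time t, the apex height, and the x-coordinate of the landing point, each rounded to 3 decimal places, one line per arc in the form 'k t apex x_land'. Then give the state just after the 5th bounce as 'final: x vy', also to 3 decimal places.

1 3.010 15.787 22.246
2 1.939 4.604 36.572
3 1.047 1.342 44.308
4 0.565 0.391 48.485
5 0.305 0.114 50.741
final: 50.741 0.808

Arc 1: start y=8.550, vy=11.910 → t=3.010, apex=15.787, x_land=22.246, impact vy=-17.591
  bounce: vy ← 0.54·17.591 = 9.499
Arc 2: start y=0.000, vy=9.499 → t=1.939, apex=4.604, x_land=36.572, impact vy=-9.499
  bounce: vy ← 0.54·9.499 = 5.129
Arc 3: start y=0.000, vy=5.129 → t=1.047, apex=1.342, x_land=44.308, impact vy=-5.129
  bounce: vy ← 0.54·5.129 = 2.770
Arc 4: start y=0.000, vy=2.770 → t=0.565, apex=0.391, x_land=48.485, impact vy=-2.770
  bounce: vy ← 0.54·2.770 = 1.496
Arc 5: start y=0.000, vy=1.496 → t=0.305, apex=0.114, x_land=50.741, impact vy=-1.496
  bounce: vy ← 0.54·1.496 = 0.808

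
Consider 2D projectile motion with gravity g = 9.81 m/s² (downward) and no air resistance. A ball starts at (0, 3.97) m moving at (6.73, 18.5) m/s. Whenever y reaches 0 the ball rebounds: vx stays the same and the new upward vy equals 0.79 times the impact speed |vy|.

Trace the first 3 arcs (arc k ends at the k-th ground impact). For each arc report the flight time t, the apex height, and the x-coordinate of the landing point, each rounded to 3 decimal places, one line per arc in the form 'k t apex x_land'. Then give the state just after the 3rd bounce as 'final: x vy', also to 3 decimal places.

1 3.975 21.414 26.754
2 3.301 13.364 48.971
3 2.608 8.341 66.523
final: 66.523 10.106

Arc 1: start y=3.970, vy=18.500 → t=3.975, apex=21.414, x_land=26.754, impact vy=-20.497
  bounce: vy ← 0.79·20.497 = 16.193
Arc 2: start y=0.000, vy=16.193 → t=3.301, apex=13.364, x_land=48.971, impact vy=-16.193
  bounce: vy ← 0.79·16.193 = 12.792
Arc 3: start y=0.000, vy=12.792 → t=2.608, apex=8.341, x_land=66.523, impact vy=-12.792
  bounce: vy ← 0.79·12.792 = 10.106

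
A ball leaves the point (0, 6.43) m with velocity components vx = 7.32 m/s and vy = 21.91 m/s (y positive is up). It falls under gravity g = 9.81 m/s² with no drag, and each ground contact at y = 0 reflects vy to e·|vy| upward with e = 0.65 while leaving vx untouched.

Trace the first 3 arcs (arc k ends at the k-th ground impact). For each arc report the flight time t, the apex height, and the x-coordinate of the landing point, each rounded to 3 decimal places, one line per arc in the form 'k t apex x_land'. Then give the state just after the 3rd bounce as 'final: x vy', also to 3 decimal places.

1 4.743 30.897 34.721
2 3.263 13.054 58.604
3 2.121 5.515 74.128
final: 74.128 6.762

Arc 1: start y=6.430, vy=21.910 → t=4.743, apex=30.897, x_land=34.721, impact vy=-24.621
  bounce: vy ← 0.65·24.621 = 16.004
Arc 2: start y=0.000, vy=16.004 → t=3.263, apex=13.054, x_land=58.604, impact vy=-16.004
  bounce: vy ← 0.65·16.004 = 10.402
Arc 3: start y=0.000, vy=10.402 → t=2.121, apex=5.515, x_land=74.128, impact vy=-10.402
  bounce: vy ← 0.65·10.402 = 6.762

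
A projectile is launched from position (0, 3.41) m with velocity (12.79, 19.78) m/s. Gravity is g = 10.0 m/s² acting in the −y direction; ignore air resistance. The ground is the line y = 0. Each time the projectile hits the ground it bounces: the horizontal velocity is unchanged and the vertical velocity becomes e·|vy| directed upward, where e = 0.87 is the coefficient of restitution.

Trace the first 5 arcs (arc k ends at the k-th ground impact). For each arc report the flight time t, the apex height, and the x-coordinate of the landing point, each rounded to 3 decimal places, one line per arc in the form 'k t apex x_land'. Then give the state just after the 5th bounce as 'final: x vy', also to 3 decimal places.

Arc 1: start y=3.410, vy=19.780 → t=4.121, apex=22.972, x_land=52.714, impact vy=-21.435
  bounce: vy ← 0.87·21.435 = 18.648
Arc 2: start y=0.000, vy=18.648 → t=3.730, apex=17.388, x_land=100.416, impact vy=-18.648
  bounce: vy ← 0.87·18.648 = 16.224
Arc 3: start y=0.000, vy=16.224 → t=3.245, apex=13.161, x_land=141.917, impact vy=-16.224
  bounce: vy ← 0.87·16.224 = 14.115
Arc 4: start y=0.000, vy=14.115 → t=2.823, apex=9.961, x_land=178.023, impact vy=-14.115
  bounce: vy ← 0.87·14.115 = 12.280
Arc 5: start y=0.000, vy=12.280 → t=2.456, apex=7.540, x_land=209.435, impact vy=-12.280
  bounce: vy ← 0.87·12.280 = 10.684

1 4.121 22.972 52.714
2 3.730 17.388 100.416
3 3.245 13.161 141.917
4 2.823 9.961 178.023
5 2.456 7.540 209.435
final: 209.435 10.684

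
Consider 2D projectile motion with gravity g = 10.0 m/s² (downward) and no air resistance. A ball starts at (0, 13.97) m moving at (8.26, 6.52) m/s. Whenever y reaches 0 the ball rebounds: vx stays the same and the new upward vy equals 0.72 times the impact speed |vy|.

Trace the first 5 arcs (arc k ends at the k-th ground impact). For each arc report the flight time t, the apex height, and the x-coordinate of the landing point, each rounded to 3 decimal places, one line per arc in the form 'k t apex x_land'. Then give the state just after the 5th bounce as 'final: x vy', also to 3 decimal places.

1 2.446 16.096 20.205
2 2.584 8.344 41.546
3 1.860 4.325 56.912
4 1.339 2.242 67.975
5 0.964 1.162 75.940
final: 75.940 3.472

Arc 1: start y=13.970, vy=6.520 → t=2.446, apex=16.096, x_land=20.205, impact vy=-17.942
  bounce: vy ← 0.72·17.942 = 12.918
Arc 2: start y=0.000, vy=12.918 → t=2.584, apex=8.344, x_land=41.546, impact vy=-12.918
  bounce: vy ← 0.72·12.918 = 9.301
Arc 3: start y=0.000, vy=9.301 → t=1.860, apex=4.325, x_land=56.912, impact vy=-9.301
  bounce: vy ← 0.72·9.301 = 6.697
Arc 4: start y=0.000, vy=6.697 → t=1.339, apex=2.242, x_land=67.975, impact vy=-6.697
  bounce: vy ← 0.72·6.697 = 4.822
Arc 5: start y=0.000, vy=4.822 → t=0.964, apex=1.162, x_land=75.940, impact vy=-4.822
  bounce: vy ← 0.72·4.822 = 3.472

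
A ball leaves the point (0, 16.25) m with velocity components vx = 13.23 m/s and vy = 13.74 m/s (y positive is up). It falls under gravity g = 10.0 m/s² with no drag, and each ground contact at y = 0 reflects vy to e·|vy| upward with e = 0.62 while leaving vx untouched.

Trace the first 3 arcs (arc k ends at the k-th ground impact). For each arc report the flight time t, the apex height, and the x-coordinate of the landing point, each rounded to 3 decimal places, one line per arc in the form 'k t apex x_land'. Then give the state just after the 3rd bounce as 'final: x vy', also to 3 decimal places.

1 3.641 25.689 48.166
2 2.811 9.875 85.352
3 1.743 3.796 108.407
final: 108.407 5.402

Arc 1: start y=16.250, vy=13.740 → t=3.641, apex=25.689, x_land=48.166, impact vy=-22.667
  bounce: vy ← 0.62·22.667 = 14.053
Arc 2: start y=0.000, vy=14.053 → t=2.811, apex=9.875, x_land=85.352, impact vy=-14.053
  bounce: vy ← 0.62·14.053 = 8.713
Arc 3: start y=0.000, vy=8.713 → t=1.743, apex=3.796, x_land=108.407, impact vy=-8.713
  bounce: vy ← 0.62·8.713 = 5.402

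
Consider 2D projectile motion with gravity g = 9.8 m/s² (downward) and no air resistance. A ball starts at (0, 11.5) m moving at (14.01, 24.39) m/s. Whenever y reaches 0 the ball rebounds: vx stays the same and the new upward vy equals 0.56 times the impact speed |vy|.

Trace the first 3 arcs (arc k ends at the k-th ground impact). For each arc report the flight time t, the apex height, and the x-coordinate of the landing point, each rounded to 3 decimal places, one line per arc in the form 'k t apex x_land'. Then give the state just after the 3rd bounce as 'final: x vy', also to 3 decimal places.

1 5.411 41.851 75.812
2 3.273 13.124 121.669
3 1.833 4.116 147.349
final: 147.349 5.030

Arc 1: start y=11.500, vy=24.390 → t=5.411, apex=41.851, x_land=75.812, impact vy=-28.640
  bounce: vy ← 0.56·28.640 = 16.039
Arc 2: start y=0.000, vy=16.039 → t=3.273, apex=13.124, x_land=121.669, impact vy=-16.039
  bounce: vy ← 0.56·16.039 = 8.982
Arc 3: start y=0.000, vy=8.982 → t=1.833, apex=4.116, x_land=147.349, impact vy=-8.982
  bounce: vy ← 0.56·8.982 = 5.030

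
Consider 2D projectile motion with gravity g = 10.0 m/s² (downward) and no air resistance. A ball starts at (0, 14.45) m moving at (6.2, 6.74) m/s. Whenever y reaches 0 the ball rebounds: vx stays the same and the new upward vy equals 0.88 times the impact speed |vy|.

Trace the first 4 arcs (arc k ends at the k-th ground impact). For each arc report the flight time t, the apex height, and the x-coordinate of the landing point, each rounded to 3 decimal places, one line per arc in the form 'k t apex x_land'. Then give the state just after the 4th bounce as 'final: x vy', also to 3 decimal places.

1 2.503 16.721 15.517
2 3.219 12.949 35.472
3 2.832 10.028 53.033
4 2.492 7.765 68.486
final: 68.486 10.967

Arc 1: start y=14.450, vy=6.740 → t=2.503, apex=16.721, x_land=15.517, impact vy=-18.287
  bounce: vy ← 0.88·18.287 = 16.093
Arc 2: start y=0.000, vy=16.093 → t=3.219, apex=12.949, x_land=35.472, impact vy=-16.093
  bounce: vy ← 0.88·16.093 = 14.162
Arc 3: start y=0.000, vy=14.162 → t=2.832, apex=10.028, x_land=53.033, impact vy=-14.162
  bounce: vy ← 0.88·14.162 = 12.462
Arc 4: start y=0.000, vy=12.462 → t=2.492, apex=7.765, x_land=68.486, impact vy=-12.462
  bounce: vy ← 0.88·12.462 = 10.967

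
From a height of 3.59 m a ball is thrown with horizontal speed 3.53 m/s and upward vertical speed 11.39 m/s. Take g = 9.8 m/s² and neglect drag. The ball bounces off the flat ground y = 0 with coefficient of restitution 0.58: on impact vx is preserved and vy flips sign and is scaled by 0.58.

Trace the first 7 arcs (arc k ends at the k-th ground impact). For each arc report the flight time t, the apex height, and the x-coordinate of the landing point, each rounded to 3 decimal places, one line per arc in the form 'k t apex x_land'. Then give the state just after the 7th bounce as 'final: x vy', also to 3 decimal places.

1 2.606 10.209 9.198
2 1.674 3.434 15.109
3 0.971 1.155 18.537
4 0.563 0.389 20.525
5 0.327 0.131 21.678
6 0.189 0.044 22.347
7 0.110 0.015 22.735
final: 22.735 0.312

Arc 1: start y=3.590, vy=11.390 → t=2.606, apex=10.209, x_land=9.198, impact vy=-14.146
  bounce: vy ← 0.58·14.146 = 8.204
Arc 2: start y=0.000, vy=8.204 → t=1.674, apex=3.434, x_land=15.109, impact vy=-8.204
  bounce: vy ← 0.58·8.204 = 4.759
Arc 3: start y=0.000, vy=4.759 → t=0.971, apex=1.155, x_land=18.537, impact vy=-4.759
  bounce: vy ← 0.58·4.759 = 2.760
Arc 4: start y=0.000, vy=2.760 → t=0.563, apex=0.389, x_land=20.525, impact vy=-2.760
  bounce: vy ← 0.58·2.760 = 1.601
Arc 5: start y=0.000, vy=1.601 → t=0.327, apex=0.131, x_land=21.678, impact vy=-1.601
  bounce: vy ← 0.58·1.601 = 0.928
Arc 6: start y=0.000, vy=0.928 → t=0.189, apex=0.044, x_land=22.347, impact vy=-0.928
  bounce: vy ← 0.58·0.928 = 0.539
Arc 7: start y=0.000, vy=0.539 → t=0.110, apex=0.015, x_land=22.735, impact vy=-0.539
  bounce: vy ← 0.58·0.539 = 0.312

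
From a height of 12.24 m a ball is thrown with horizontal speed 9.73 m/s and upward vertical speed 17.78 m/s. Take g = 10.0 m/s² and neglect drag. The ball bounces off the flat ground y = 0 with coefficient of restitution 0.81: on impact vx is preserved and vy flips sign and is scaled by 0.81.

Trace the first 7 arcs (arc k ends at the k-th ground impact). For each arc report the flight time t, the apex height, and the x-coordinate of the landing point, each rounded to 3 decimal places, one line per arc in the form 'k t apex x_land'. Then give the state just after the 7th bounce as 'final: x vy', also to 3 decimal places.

Arc 1: start y=12.240, vy=17.780 → t=4.146, apex=28.046, x_land=40.344, impact vy=-23.684
  bounce: vy ← 0.81·23.684 = 19.184
Arc 2: start y=0.000, vy=19.184 → t=3.837, apex=18.401, x_land=77.676, impact vy=-19.184
  bounce: vy ← 0.81·19.184 = 15.539
Arc 3: start y=0.000, vy=15.539 → t=3.108, apex=12.073, x_land=107.915, impact vy=-15.539
  bounce: vy ← 0.81·15.539 = 12.587
Arc 4: start y=0.000, vy=12.587 → t=2.517, apex=7.921, x_land=132.409, impact vy=-12.587
  bounce: vy ← 0.81·12.587 = 10.195
Arc 5: start y=0.000, vy=10.195 → t=2.039, apex=5.197, x_land=152.249, impact vy=-10.195
  bounce: vy ← 0.81·10.195 = 8.258
Arc 6: start y=0.000, vy=8.258 → t=1.652, apex=3.410, x_land=168.319, impact vy=-8.258
  bounce: vy ← 0.81·8.258 = 6.689
Arc 7: start y=0.000, vy=6.689 → t=1.338, apex=2.237, x_land=181.336, impact vy=-6.689
  bounce: vy ← 0.81·6.689 = 5.418

1 4.146 28.046 40.344
2 3.837 18.401 77.676
3 3.108 12.073 107.915
4 2.517 7.921 132.409
5 2.039 5.197 152.249
6 1.652 3.410 168.319
7 1.338 2.237 181.336
final: 181.336 5.418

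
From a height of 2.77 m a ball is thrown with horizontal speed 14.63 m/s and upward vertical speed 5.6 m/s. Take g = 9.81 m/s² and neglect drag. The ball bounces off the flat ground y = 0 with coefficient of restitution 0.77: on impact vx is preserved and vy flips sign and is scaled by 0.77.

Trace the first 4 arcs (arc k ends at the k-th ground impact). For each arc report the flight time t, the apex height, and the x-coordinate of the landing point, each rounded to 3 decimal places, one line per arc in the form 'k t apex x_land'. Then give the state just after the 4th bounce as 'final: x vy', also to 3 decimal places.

1 1.515 4.368 22.158
2 1.453 2.590 43.420
3 1.119 1.536 59.792
4 0.862 0.910 72.398
final: 72.398 3.254

Arc 1: start y=2.770, vy=5.600 → t=1.515, apex=4.368, x_land=22.158, impact vy=-9.258
  bounce: vy ← 0.77·9.258 = 7.129
Arc 2: start y=0.000, vy=7.129 → t=1.453, apex=2.590, x_land=43.420, impact vy=-7.129
  bounce: vy ← 0.77·7.129 = 5.489
Arc 3: start y=0.000, vy=5.489 → t=1.119, apex=1.536, x_land=59.792, impact vy=-5.489
  bounce: vy ← 0.77·5.489 = 4.227
Arc 4: start y=0.000, vy=4.227 → t=0.862, apex=0.910, x_land=72.398, impact vy=-4.227
  bounce: vy ← 0.77·4.227 = 3.254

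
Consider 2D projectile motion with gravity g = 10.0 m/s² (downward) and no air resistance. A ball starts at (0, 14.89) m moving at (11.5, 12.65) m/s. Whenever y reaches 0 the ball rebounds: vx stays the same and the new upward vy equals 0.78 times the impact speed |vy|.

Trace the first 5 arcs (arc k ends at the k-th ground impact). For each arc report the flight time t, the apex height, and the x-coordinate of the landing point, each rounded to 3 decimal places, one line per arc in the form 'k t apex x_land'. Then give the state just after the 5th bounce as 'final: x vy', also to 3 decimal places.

1 3.405 22.891 39.154
2 3.338 13.927 77.540
3 2.604 8.473 107.481
4 2.031 5.155 130.835
5 1.584 3.136 149.051
final: 149.051 6.178

Arc 1: start y=14.890, vy=12.650 → t=3.405, apex=22.891, x_land=39.154, impact vy=-21.397
  bounce: vy ← 0.78·21.397 = 16.689
Arc 2: start y=0.000, vy=16.689 → t=3.338, apex=13.927, x_land=77.540, impact vy=-16.689
  bounce: vy ← 0.78·16.689 = 13.018
Arc 3: start y=0.000, vy=13.018 → t=2.604, apex=8.473, x_land=107.481, impact vy=-13.018
  bounce: vy ← 0.78·13.018 = 10.154
Arc 4: start y=0.000, vy=10.154 → t=2.031, apex=5.155, x_land=130.835, impact vy=-10.154
  bounce: vy ← 0.78·10.154 = 7.920
Arc 5: start y=0.000, vy=7.920 → t=1.584, apex=3.136, x_land=149.051, impact vy=-7.920
  bounce: vy ← 0.78·7.920 = 6.178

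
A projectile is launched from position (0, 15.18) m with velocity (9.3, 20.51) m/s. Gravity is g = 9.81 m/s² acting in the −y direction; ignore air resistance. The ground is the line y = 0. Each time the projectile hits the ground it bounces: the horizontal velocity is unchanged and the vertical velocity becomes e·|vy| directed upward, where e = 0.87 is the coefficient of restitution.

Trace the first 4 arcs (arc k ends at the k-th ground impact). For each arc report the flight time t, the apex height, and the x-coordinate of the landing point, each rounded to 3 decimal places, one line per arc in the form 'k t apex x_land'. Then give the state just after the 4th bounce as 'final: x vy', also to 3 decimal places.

1 4.823 36.620 44.855
2 4.754 27.718 89.070
3 4.136 20.980 127.538
4 3.599 15.880 161.004
final: 161.004 15.356

Arc 1: start y=15.180, vy=20.510 → t=4.823, apex=36.620, x_land=44.855, impact vy=-26.805
  bounce: vy ← 0.87·26.805 = 23.320
Arc 2: start y=0.000, vy=23.320 → t=4.754, apex=27.718, x_land=89.070, impact vy=-23.320
  bounce: vy ← 0.87·23.320 = 20.288
Arc 3: start y=0.000, vy=20.288 → t=4.136, apex=20.980, x_land=127.538, impact vy=-20.288
  bounce: vy ← 0.87·20.288 = 17.651
Arc 4: start y=0.000, vy=17.651 → t=3.599, apex=15.880, x_land=161.004, impact vy=-17.651
  bounce: vy ← 0.87·17.651 = 15.356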